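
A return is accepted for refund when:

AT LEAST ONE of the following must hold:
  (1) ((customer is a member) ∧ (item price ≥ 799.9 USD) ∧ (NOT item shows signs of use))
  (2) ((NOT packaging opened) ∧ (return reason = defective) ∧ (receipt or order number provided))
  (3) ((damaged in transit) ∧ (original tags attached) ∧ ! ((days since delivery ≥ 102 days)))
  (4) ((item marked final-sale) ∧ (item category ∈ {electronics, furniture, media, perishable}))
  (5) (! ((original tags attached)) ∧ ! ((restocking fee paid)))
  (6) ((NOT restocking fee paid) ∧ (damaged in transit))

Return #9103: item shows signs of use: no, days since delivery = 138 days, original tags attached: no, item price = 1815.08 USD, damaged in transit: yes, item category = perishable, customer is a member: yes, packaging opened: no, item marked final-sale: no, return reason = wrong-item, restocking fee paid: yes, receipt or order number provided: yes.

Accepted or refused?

Atomic conditions:
  customer is a member: yes → true
  item price ≥ 799.9 USD: 1815.08 ≥ 799.9 is true
  NOT item shows signs of use: no → true
  NOT packaging opened: no → true
  return reason = defective: wrong-item == defective is false
  receipt or order number provided: yes → true
  damaged in transit: yes → true
  original tags attached: no → false
  days since delivery ≥ 102 days: 138 ≥ 102 is true
  item marked final-sale: no → false
  item category ∈ {electronics, furniture, media, perishable}: perishable is in the set → true
  restocking fee paid: yes → true
  NOT restocking fee paid: yes → false
Combine:
[1] true AND true AND true = true
[2] true AND false AND true = false
[3.3] NOT true = false
[3] true AND false AND false = false
[4] false AND true = false
[5.1] NOT false = true
[5.2] NOT true = false
[5] true AND false = false
[6] false AND true = false
[root] true OR false OR false OR false OR false OR false = true
Overall: true → accepted

Accepted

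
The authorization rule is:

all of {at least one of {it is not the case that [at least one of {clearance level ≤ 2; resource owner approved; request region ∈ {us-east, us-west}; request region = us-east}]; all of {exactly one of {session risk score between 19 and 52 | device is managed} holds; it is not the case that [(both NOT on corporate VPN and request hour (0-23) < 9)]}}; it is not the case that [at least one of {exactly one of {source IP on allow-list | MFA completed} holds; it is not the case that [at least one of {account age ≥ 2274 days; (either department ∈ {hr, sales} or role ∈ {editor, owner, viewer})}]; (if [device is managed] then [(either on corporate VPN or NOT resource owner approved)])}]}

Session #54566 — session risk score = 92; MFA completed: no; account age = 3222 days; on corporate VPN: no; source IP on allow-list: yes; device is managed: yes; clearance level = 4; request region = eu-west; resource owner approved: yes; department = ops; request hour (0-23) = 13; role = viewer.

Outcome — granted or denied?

Denied

Atomic conditions:
  clearance level ≤ 2: 4 ≤ 2 is false
  resource owner approved: yes → true
  request region ∈ {us-east, us-west}: eu-west is not in the set → false
  request region = us-east: eu-west == us-east is false
  session risk score between 19 and 52: 92 in [19, 52] is false
  device is managed: yes → true
  NOT on corporate VPN: no → true
  request hour (0-23) < 9: 13 < 9 is false
  source IP on allow-list: yes → true
  MFA completed: no → false
  account age ≥ 2274 days: 3222 ≥ 2274 is true
  department ∈ {hr, sales}: ops is not in the set → false
  role ∈ {editor, owner, viewer}: viewer is in the set → true
  on corporate VPN: no → false
  NOT resource owner approved: yes → false
Combine:
[1.1.1] false OR true OR false OR false = true
[1.1] NOT true = false
[1.2.1] exactly-one(false, true) = true
[1.2.2.1] true AND false = false
[1.2.2] NOT false = true
[1.2] true AND true = true
[1] false OR true = true
[2.1.1] exactly-one(true, false) = true
[2.1.2.1.2] false OR true = true
[2.1.2.1] true OR true = true
[2.1.2] NOT true = false
[2.1.3.2] false OR false = false
[2.1.3] true → false = false
[2.1] true OR false OR false = true
[2] NOT true = false
[root] true AND false = false
Overall: false → denied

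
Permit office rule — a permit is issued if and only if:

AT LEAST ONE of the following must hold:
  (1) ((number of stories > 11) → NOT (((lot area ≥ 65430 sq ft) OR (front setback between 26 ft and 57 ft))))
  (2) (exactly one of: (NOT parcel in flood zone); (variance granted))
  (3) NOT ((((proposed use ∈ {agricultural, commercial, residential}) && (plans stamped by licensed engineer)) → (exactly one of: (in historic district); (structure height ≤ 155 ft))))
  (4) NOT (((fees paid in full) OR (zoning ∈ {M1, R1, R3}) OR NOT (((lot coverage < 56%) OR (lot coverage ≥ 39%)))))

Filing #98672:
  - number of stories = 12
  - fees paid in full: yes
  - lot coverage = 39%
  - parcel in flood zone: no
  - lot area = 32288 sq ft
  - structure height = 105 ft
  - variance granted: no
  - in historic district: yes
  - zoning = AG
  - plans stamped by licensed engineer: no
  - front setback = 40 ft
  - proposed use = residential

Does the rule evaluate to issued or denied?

Issued

Atomic conditions:
  number of stories > 11: 12 > 11 is true
  lot area ≥ 65430 sq ft: 32288 ≥ 65430 is false
  front setback between 26 ft and 57 ft: 40 in [26, 57] is true
  NOT parcel in flood zone: no → true
  variance granted: no → false
  proposed use ∈ {agricultural, commercial, residential}: residential is in the set → true
  plans stamped by licensed engineer: no → false
  in historic district: yes → true
  structure height ≤ 155 ft: 105 ≤ 155 is true
  fees paid in full: yes → true
  zoning ∈ {M1, R1, R3}: AG is not in the set → false
  lot coverage < 56%: 39 < 56 is true
  lot coverage ≥ 39%: 39 ≥ 39 is true
Combine:
[1.2.1] false OR true = true
[1.2] NOT true = false
[1] true → false = false
[2] exactly-one(true, false) = true
[3.1.1] true AND false = false
[3.1.2] exactly-one(true, true) = false
[3.1] false → false (antecedent false ⇒ implication holds) = true
[3] NOT true = false
[4.1.3.1] true OR true = true
[4.1.3] NOT true = false
[4.1] true OR false OR false = true
[4] NOT true = false
[root] false OR true OR false OR false = true
Overall: true → issued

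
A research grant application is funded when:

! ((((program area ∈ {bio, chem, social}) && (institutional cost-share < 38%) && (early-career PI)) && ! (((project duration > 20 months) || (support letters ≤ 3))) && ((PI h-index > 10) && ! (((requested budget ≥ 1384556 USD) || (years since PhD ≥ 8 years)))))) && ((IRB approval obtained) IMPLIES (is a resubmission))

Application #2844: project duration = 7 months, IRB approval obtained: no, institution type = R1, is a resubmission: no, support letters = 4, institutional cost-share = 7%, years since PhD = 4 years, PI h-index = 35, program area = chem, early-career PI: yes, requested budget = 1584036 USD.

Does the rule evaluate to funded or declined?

Funded

Atomic conditions:
  program area ∈ {bio, chem, social}: chem is in the set → true
  institutional cost-share < 38%: 7 < 38 is true
  early-career PI: yes → true
  project duration > 20 months: 7 > 20 is false
  support letters ≤ 3: 4 ≤ 3 is false
  PI h-index > 10: 35 > 10 is true
  requested budget ≥ 1384556 USD: 1584036 ≥ 1384556 is true
  years since PhD ≥ 8 years: 4 ≥ 8 is false
  IRB approval obtained: no → false
  is a resubmission: no → false
Combine:
[1.1.1] true AND true AND true = true
[1.1.2.1] false OR false = false
[1.1.2] NOT false = true
[1.1.3.2.1] true OR false = true
[1.1.3.2] NOT true = false
[1.1.3] true AND false = false
[1.1] true AND true AND false = false
[1] NOT false = true
[2] false → false (antecedent false ⇒ implication holds) = true
[root] true AND true = true
Overall: true → funded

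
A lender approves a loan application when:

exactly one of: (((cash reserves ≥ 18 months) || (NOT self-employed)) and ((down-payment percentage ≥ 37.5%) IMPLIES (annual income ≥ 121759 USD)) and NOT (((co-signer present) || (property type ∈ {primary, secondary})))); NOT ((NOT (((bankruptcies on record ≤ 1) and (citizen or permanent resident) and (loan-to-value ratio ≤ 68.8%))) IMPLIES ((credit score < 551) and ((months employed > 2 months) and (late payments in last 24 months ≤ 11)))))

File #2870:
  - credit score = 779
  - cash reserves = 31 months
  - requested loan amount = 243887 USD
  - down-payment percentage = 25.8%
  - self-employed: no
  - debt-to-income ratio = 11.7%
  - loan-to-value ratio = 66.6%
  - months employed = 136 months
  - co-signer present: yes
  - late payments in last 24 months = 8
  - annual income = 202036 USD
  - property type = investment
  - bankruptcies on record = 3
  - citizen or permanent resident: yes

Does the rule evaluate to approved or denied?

Atomic conditions:
  cash reserves ≥ 18 months: 31 ≥ 18 is true
  NOT self-employed: no → true
  down-payment percentage ≥ 37.5%: 25.8 ≥ 37.5 is false
  annual income ≥ 121759 USD: 202036 ≥ 121759 is true
  co-signer present: yes → true
  property type ∈ {primary, secondary}: investment is not in the set → false
  bankruptcies on record ≤ 1: 3 ≤ 1 is false
  citizen or permanent resident: yes → true
  loan-to-value ratio ≤ 68.8%: 66.6 ≤ 68.8 is true
  credit score < 551: 779 < 551 is false
  months employed > 2 months: 136 > 2 is true
  late payments in last 24 months ≤ 11: 8 ≤ 11 is true
Combine:
[1.1] true OR true = true
[1.2] false → true (antecedent false ⇒ implication holds) = true
[1.3.1] true OR false = true
[1.3] NOT true = false
[1] true AND true AND false = false
[2.1.1.1] false AND true AND true = false
[2.1.1] NOT false = true
[2.1.2.2] true AND true = true
[2.1.2] false AND true = false
[2.1] true → false = false
[2] NOT false = true
[root] exactly-one(false, true) = true
Overall: true → approved

Approved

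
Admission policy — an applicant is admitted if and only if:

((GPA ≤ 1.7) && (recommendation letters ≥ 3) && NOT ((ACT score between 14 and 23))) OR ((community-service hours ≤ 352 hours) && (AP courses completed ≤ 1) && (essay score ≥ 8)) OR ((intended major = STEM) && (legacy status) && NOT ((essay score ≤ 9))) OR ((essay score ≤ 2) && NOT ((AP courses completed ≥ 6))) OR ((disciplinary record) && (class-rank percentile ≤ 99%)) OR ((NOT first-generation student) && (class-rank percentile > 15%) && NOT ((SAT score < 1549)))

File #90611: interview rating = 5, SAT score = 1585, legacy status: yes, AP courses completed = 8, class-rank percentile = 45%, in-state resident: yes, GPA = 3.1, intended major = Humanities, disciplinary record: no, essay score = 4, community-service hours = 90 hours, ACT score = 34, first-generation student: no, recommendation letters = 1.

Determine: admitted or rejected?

Admitted

Atomic conditions:
  GPA ≤ 1.7: 3.1 ≤ 1.7 is false
  recommendation letters ≥ 3: 1 ≥ 3 is false
  ACT score between 14 and 23: 34 in [14, 23] is false
  community-service hours ≤ 352 hours: 90 ≤ 352 is true
  AP courses completed ≤ 1: 8 ≤ 1 is false
  essay score ≥ 8: 4 ≥ 8 is false
  intended major = STEM: Humanities == STEM is false
  legacy status: yes → true
  essay score ≤ 9: 4 ≤ 9 is true
  essay score ≤ 2: 4 ≤ 2 is false
  AP courses completed ≥ 6: 8 ≥ 6 is true
  disciplinary record: no → false
  class-rank percentile ≤ 99%: 45 ≤ 99 is true
  NOT first-generation student: no → true
  class-rank percentile > 15%: 45 > 15 is true
  SAT score < 1549: 1585 < 1549 is false
Combine:
[1.3] NOT false = true
[1] false AND false AND true = false
[2] true AND false AND false = false
[3.3] NOT true = false
[3] false AND true AND false = false
[4.2] NOT true = false
[4] false AND false = false
[5] false AND true = false
[6.3] NOT false = true
[6] true AND true AND true = true
[root] false OR false OR false OR false OR false OR true = true
Overall: true → admitted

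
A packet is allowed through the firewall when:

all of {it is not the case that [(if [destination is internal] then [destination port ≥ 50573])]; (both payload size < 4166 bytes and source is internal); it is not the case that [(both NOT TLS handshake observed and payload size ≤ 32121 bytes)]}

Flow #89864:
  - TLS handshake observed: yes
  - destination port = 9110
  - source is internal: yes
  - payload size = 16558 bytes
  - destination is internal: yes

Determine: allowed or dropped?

Atomic conditions:
  destination is internal: yes → true
  destination port ≥ 50573: 9110 ≥ 50573 is false
  payload size < 4166 bytes: 16558 < 4166 is false
  source is internal: yes → true
  NOT TLS handshake observed: yes → false
  payload size ≤ 32121 bytes: 16558 ≤ 32121 is true
Combine:
[1.1] true → false = false
[1] NOT false = true
[2] false AND true = false
[3.1] false AND true = false
[3] NOT false = true
[root] true AND false AND true = false
Overall: false → dropped

Dropped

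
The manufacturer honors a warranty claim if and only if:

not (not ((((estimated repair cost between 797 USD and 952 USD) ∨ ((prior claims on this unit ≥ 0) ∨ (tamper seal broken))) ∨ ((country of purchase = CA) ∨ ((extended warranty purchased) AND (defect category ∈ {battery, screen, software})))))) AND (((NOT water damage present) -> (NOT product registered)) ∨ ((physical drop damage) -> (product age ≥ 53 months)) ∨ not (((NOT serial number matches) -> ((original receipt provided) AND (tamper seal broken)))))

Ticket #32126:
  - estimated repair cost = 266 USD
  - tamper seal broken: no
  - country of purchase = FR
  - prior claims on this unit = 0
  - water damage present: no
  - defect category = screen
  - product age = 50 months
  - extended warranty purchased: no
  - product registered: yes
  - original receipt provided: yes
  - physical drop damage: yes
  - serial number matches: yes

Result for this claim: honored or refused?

Refused

Atomic conditions:
  estimated repair cost between 797 USD and 952 USD: 266 in [797, 952] is false
  prior claims on this unit ≥ 0: 0 ≥ 0 is true
  tamper seal broken: no → false
  country of purchase = CA: FR == CA is false
  extended warranty purchased: no → false
  defect category ∈ {battery, screen, software}: screen is in the set → true
  NOT water damage present: no → true
  NOT product registered: yes → false
  physical drop damage: yes → true
  product age ≥ 53 months: 50 ≥ 53 is false
  NOT serial number matches: yes → false
  original receipt provided: yes → true
Combine:
[1.1.1.1.2] true OR false = true
[1.1.1.1] false OR true = true
[1.1.1.2.2] false AND true = false
[1.1.1.2] false OR false = false
[1.1.1] true OR false = true
[1.1] NOT true = false
[1] NOT false = true
[2.1] true → false = false
[2.2] true → false = false
[2.3.1.2] true AND false = false
[2.3.1] false → false (antecedent false ⇒ implication holds) = true
[2.3] NOT true = false
[2] false OR false OR false = false
[root] true AND false = false
Overall: false → refused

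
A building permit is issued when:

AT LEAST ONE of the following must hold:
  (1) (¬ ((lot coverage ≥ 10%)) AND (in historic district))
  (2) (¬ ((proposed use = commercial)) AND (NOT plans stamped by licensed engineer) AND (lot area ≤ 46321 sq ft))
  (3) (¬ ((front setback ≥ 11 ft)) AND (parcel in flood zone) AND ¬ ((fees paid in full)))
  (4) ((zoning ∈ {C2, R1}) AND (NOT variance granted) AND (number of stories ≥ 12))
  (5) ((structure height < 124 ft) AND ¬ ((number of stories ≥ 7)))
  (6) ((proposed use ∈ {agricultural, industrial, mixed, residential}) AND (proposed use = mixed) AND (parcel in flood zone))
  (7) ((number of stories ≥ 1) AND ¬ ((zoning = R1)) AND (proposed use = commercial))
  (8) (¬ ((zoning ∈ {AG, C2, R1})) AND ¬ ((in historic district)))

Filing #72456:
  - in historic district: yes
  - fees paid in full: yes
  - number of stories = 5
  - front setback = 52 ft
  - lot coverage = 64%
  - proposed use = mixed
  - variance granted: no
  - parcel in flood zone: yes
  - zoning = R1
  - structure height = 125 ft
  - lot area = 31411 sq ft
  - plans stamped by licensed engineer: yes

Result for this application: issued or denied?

Atomic conditions:
  lot coverage ≥ 10%: 64 ≥ 10 is true
  in historic district: yes → true
  proposed use = commercial: mixed == commercial is false
  NOT plans stamped by licensed engineer: yes → false
  lot area ≤ 46321 sq ft: 31411 ≤ 46321 is true
  front setback ≥ 11 ft: 52 ≥ 11 is true
  parcel in flood zone: yes → true
  fees paid in full: yes → true
  zoning ∈ {C2, R1}: R1 is in the set → true
  NOT variance granted: no → true
  number of stories ≥ 12: 5 ≥ 12 is false
  structure height < 124 ft: 125 < 124 is false
  number of stories ≥ 7: 5 ≥ 7 is false
  proposed use ∈ {agricultural, industrial, mixed, residential}: mixed is in the set → true
  proposed use = mixed: mixed == mixed is true
  number of stories ≥ 1: 5 ≥ 1 is true
  zoning = R1: R1 == R1 is true
  zoning ∈ {AG, C2, R1}: R1 is in the set → true
Combine:
[1.1] NOT true = false
[1] false AND true = false
[2.1] NOT false = true
[2] true AND false AND true = false
[3.1] NOT true = false
[3.3] NOT true = false
[3] false AND true AND false = false
[4] true AND true AND false = false
[5.2] NOT false = true
[5] false AND true = false
[6] true AND true AND true = true
[7.2] NOT true = false
[7] true AND false AND false = false
[8.1] NOT true = false
[8.2] NOT true = false
[8] false AND false = false
[root] false OR false OR false OR false OR false OR true OR false OR false = true
Overall: true → issued

Issued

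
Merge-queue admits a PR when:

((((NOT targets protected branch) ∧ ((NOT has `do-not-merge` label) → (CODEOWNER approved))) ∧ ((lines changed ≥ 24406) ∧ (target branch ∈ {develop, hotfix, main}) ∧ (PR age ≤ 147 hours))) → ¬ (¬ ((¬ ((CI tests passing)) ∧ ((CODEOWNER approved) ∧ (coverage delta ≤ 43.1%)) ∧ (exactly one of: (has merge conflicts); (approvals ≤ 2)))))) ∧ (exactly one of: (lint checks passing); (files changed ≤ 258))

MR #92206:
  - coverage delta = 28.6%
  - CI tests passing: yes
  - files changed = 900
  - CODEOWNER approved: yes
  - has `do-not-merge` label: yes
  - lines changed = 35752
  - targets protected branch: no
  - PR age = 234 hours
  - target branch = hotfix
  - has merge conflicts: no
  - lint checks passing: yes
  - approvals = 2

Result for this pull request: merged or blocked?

Atomic conditions:
  NOT targets protected branch: no → true
  NOT has `do-not-merge` label: yes → false
  CODEOWNER approved: yes → true
  lines changed ≥ 24406: 35752 ≥ 24406 is true
  target branch ∈ {develop, hotfix, main}: hotfix is in the set → true
  PR age ≤ 147 hours: 234 ≤ 147 is false
  CI tests passing: yes → true
  coverage delta ≤ 43.1%: 28.6 ≤ 43.1 is true
  has merge conflicts: no → false
  approvals ≤ 2: 2 ≤ 2 is true
  lint checks passing: yes → true
  files changed ≤ 258: 900 ≤ 258 is false
Combine:
[1.1.1.2] false → true (antecedent false ⇒ implication holds) = true
[1.1.1] true AND true = true
[1.1.2] true AND true AND false = false
[1.1] true AND false = false
[1.2.1.1.1] NOT true = false
[1.2.1.1.2] true AND true = true
[1.2.1.1.3] exactly-one(false, true) = true
[1.2.1.1] false AND true AND true = false
[1.2.1] NOT false = true
[1.2] NOT true = false
[1] false → false (antecedent false ⇒ implication holds) = true
[2] exactly-one(true, false) = true
[root] true AND true = true
Overall: true → merged

Merged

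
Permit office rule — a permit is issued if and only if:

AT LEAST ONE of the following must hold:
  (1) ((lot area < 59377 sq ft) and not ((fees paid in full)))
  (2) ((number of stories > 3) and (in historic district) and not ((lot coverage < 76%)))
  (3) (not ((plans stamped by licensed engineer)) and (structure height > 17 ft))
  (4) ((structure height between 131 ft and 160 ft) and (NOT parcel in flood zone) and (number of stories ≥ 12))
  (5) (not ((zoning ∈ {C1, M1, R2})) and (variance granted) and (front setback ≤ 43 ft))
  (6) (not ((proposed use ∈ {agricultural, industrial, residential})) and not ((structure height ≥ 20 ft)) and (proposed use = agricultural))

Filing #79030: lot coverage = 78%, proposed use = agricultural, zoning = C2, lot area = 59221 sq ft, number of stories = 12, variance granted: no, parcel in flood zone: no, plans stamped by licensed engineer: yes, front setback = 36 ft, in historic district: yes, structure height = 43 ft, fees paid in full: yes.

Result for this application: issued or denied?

Issued

Atomic conditions:
  lot area < 59377 sq ft: 59221 < 59377 is true
  fees paid in full: yes → true
  number of stories > 3: 12 > 3 is true
  in historic district: yes → true
  lot coverage < 76%: 78 < 76 is false
  plans stamped by licensed engineer: yes → true
  structure height > 17 ft: 43 > 17 is true
  structure height between 131 ft and 160 ft: 43 in [131, 160] is false
  NOT parcel in flood zone: no → true
  number of stories ≥ 12: 12 ≥ 12 is true
  zoning ∈ {C1, M1, R2}: C2 is not in the set → false
  variance granted: no → false
  front setback ≤ 43 ft: 36 ≤ 43 is true
  proposed use ∈ {agricultural, industrial, residential}: agricultural is in the set → true
  structure height ≥ 20 ft: 43 ≥ 20 is true
  proposed use = agricultural: agricultural == agricultural is true
Combine:
[1.2] NOT true = false
[1] true AND false = false
[2.3] NOT false = true
[2] true AND true AND true = true
[3.1] NOT true = false
[3] false AND true = false
[4] false AND true AND true = false
[5.1] NOT false = true
[5] true AND false AND true = false
[6.1] NOT true = false
[6.2] NOT true = false
[6] false AND false AND true = false
[root] false OR true OR false OR false OR false OR false = true
Overall: true → issued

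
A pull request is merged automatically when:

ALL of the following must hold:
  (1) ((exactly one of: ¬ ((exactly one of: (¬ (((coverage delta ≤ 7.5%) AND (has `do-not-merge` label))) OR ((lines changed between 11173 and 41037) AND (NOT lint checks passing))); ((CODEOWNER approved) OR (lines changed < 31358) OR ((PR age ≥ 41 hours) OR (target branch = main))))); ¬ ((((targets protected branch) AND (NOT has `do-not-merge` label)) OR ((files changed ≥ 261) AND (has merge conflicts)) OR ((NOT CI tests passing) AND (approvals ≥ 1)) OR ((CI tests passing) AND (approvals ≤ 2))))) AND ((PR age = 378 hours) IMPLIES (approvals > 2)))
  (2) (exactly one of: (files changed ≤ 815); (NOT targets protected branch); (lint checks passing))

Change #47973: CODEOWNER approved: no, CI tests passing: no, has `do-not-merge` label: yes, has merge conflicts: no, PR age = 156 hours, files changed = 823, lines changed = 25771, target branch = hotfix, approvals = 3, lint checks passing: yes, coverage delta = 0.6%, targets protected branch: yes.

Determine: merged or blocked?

Blocked

Atomic conditions:
  coverage delta ≤ 7.5%: 0.6 ≤ 7.5 is true
  has `do-not-merge` label: yes → true
  lines changed between 11173 and 41037: 25771 in [11173, 41037] is true
  NOT lint checks passing: yes → false
  CODEOWNER approved: no → false
  lines changed < 31358: 25771 < 31358 is true
  PR age ≥ 41 hours: 156 ≥ 41 is true
  target branch = main: hotfix == main is false
  targets protected branch: yes → true
  NOT has `do-not-merge` label: yes → false
  files changed ≥ 261: 823 ≥ 261 is true
  has merge conflicts: no → false
  NOT CI tests passing: no → true
  approvals ≥ 1: 3 ≥ 1 is true
  CI tests passing: no → false
  approvals ≤ 2: 3 ≤ 2 is false
  PR age = 378 hours: 156 == 378 is false
  approvals > 2: 3 > 2 is true
  files changed ≤ 815: 823 ≤ 815 is false
  NOT targets protected branch: yes → false
  lint checks passing: yes → true
Combine:
[1.1.1.1.1.1.1] true AND true = true
[1.1.1.1.1.1] NOT true = false
[1.1.1.1.1.2] true AND false = false
[1.1.1.1.1] false OR false = false
[1.1.1.1.2.3] true OR false = true
[1.1.1.1.2] false OR true OR true = true
[1.1.1.1] exactly-one(false, true) = true
[1.1.1] NOT true = false
[1.1.2.1.1] true AND false = false
[1.1.2.1.2] true AND false = false
[1.1.2.1.3] true AND true = true
[1.1.2.1.4] false AND false = false
[1.1.2.1] false OR false OR true OR false = true
[1.1.2] NOT true = false
[1.1] exactly-one(false, false) = false
[1.2] false → true (antecedent false ⇒ implication holds) = true
[1] false AND true = false
[2] exactly-one(false, false, true) = true
[root] false AND true = false
Overall: false → blocked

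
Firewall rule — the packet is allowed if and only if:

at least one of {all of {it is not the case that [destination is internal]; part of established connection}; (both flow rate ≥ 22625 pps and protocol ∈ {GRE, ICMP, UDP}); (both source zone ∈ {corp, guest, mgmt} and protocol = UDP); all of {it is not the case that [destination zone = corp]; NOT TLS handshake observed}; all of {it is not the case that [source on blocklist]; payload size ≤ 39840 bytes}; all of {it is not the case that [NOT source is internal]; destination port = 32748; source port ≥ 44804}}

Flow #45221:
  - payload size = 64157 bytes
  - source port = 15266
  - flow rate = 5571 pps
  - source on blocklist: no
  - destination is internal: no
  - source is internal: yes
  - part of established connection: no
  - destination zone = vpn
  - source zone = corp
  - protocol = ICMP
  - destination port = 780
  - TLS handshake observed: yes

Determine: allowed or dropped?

Atomic conditions:
  destination is internal: no → false
  part of established connection: no → false
  flow rate ≥ 22625 pps: 5571 ≥ 22625 is false
  protocol ∈ {GRE, ICMP, UDP}: ICMP is in the set → true
  source zone ∈ {corp, guest, mgmt}: corp is in the set → true
  protocol = UDP: ICMP == UDP is false
  destination zone = corp: vpn == corp is false
  NOT TLS handshake observed: yes → false
  source on blocklist: no → false
  payload size ≤ 39840 bytes: 64157 ≤ 39840 is false
  NOT source is internal: yes → false
  destination port = 32748: 780 == 32748 is false
  source port ≥ 44804: 15266 ≥ 44804 is false
Combine:
[1.1] NOT false = true
[1] true AND false = false
[2] false AND true = false
[3] true AND false = false
[4.1] NOT false = true
[4] true AND false = false
[5.1] NOT false = true
[5] true AND false = false
[6.1] NOT false = true
[6] true AND false AND false = false
[root] false OR false OR false OR false OR false OR false = false
Overall: false → dropped

Dropped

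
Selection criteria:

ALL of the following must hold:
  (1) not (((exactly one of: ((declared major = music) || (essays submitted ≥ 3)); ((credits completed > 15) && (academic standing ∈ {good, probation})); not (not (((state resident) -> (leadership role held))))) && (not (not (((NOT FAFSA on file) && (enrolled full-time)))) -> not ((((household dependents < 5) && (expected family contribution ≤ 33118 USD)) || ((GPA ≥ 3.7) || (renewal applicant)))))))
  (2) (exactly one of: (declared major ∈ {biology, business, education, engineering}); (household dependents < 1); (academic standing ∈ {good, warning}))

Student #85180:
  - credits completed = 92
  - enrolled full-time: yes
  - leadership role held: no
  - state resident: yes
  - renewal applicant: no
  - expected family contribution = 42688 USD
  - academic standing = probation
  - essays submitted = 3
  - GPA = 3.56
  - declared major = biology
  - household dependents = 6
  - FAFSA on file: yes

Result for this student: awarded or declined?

Atomic conditions:
  declared major = music: biology == music is false
  essays submitted ≥ 3: 3 ≥ 3 is true
  credits completed > 15: 92 > 15 is true
  academic standing ∈ {good, probation}: probation is in the set → true
  state resident: yes → true
  leadership role held: no → false
  NOT FAFSA on file: yes → false
  enrolled full-time: yes → true
  household dependents < 5: 6 < 5 is false
  expected family contribution ≤ 33118 USD: 42688 ≤ 33118 is false
  GPA ≥ 3.7: 3.56 ≥ 3.7 is false
  renewal applicant: no → false
  declared major ∈ {biology, business, education, engineering}: biology is in the set → true
  household dependents < 1: 6 < 1 is false
  academic standing ∈ {good, warning}: probation is not in the set → false
Combine:
[1.1.1.1] false OR true = true
[1.1.1.2] true AND true = true
[1.1.1.3.1.1] true → false = false
[1.1.1.3.1] NOT false = true
[1.1.1.3] NOT true = false
[1.1.1] exactly-one(true, true, false) = false
[1.1.2.1.1.1] false AND true = false
[1.1.2.1.1] NOT false = true
[1.1.2.1] NOT true = false
[1.1.2.2.1.1] false AND false = false
[1.1.2.2.1.2] false OR false = false
[1.1.2.2.1] false OR false = false
[1.1.2.2] NOT false = true
[1.1.2] false → true (antecedent false ⇒ implication holds) = true
[1.1] false AND true = false
[1] NOT false = true
[2] exactly-one(true, false, false) = true
[root] true AND true = true
Overall: true → awarded

Awarded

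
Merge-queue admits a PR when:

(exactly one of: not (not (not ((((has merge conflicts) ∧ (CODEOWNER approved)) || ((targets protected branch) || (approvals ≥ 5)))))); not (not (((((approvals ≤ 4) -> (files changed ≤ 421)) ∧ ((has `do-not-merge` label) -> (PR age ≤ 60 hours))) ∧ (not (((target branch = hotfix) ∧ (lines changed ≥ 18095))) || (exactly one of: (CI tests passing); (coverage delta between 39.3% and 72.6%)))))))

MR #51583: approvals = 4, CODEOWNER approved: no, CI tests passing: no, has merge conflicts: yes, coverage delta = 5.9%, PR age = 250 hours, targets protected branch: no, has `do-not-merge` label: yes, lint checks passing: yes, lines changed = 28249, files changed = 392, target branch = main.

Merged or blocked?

Atomic conditions:
  has merge conflicts: yes → true
  CODEOWNER approved: no → false
  targets protected branch: no → false
  approvals ≥ 5: 4 ≥ 5 is false
  approvals ≤ 4: 4 ≤ 4 is true
  files changed ≤ 421: 392 ≤ 421 is true
  has `do-not-merge` label: yes → true
  PR age ≤ 60 hours: 250 ≤ 60 is false
  target branch = hotfix: main == hotfix is false
  lines changed ≥ 18095: 28249 ≥ 18095 is true
  CI tests passing: no → false
  coverage delta between 39.3% and 72.6%: 5.9 in [39.3, 72.6] is false
Combine:
[1.1.1.1.1] true AND false = false
[1.1.1.1.2] false OR false = false
[1.1.1.1] false OR false = false
[1.1.1] NOT false = true
[1.1] NOT true = false
[1] NOT false = true
[2.1.1.1.1] true → true = true
[2.1.1.1.2] true → false = false
[2.1.1.1] true AND false = false
[2.1.1.2.1.1] false AND true = false
[2.1.1.2.1] NOT false = true
[2.1.1.2.2] exactly-one(false, false) = false
[2.1.1.2] true OR false = true
[2.1.1] false AND true = false
[2.1] NOT false = true
[2] NOT true = false
[root] exactly-one(true, false) = true
Overall: true → merged

Merged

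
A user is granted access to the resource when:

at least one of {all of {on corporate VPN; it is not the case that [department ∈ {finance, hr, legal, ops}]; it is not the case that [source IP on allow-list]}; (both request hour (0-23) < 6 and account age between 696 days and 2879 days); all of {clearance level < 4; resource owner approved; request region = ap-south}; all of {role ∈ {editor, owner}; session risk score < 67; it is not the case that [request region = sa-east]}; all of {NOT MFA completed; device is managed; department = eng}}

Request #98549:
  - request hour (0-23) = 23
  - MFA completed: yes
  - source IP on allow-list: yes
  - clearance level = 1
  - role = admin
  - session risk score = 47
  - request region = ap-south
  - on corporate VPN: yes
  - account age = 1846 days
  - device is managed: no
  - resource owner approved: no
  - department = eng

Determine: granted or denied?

Denied

Atomic conditions:
  on corporate VPN: yes → true
  department ∈ {finance, hr, legal, ops}: eng is not in the set → false
  source IP on allow-list: yes → true
  request hour (0-23) < 6: 23 < 6 is false
  account age between 696 days and 2879 days: 1846 in [696, 2879] is true
  clearance level < 4: 1 < 4 is true
  resource owner approved: no → false
  request region = ap-south: ap-south == ap-south is true
  role ∈ {editor, owner}: admin is not in the set → false
  session risk score < 67: 47 < 67 is true
  request region = sa-east: ap-south == sa-east is false
  NOT MFA completed: yes → false
  device is managed: no → false
  department = eng: eng == eng is true
Combine:
[1.2] NOT false = true
[1.3] NOT true = false
[1] true AND true AND false = false
[2] false AND true = false
[3] true AND false AND true = false
[4.3] NOT false = true
[4] false AND true AND true = false
[5] false AND false AND true = false
[root] false OR false OR false OR false OR false = false
Overall: false → denied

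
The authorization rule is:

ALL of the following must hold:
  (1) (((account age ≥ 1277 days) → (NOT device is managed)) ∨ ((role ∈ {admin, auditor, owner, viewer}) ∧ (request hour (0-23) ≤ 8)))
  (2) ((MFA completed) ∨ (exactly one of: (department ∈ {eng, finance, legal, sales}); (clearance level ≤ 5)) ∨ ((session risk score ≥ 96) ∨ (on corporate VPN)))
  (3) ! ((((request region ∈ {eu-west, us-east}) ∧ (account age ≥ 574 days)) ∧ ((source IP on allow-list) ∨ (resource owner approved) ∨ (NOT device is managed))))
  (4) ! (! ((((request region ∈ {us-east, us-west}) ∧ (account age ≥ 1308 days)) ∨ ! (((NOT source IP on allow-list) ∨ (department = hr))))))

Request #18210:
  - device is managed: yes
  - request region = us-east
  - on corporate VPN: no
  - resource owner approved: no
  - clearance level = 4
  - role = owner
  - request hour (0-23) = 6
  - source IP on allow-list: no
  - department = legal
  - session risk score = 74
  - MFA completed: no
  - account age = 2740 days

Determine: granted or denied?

Atomic conditions:
  account age ≥ 1277 days: 2740 ≥ 1277 is true
  NOT device is managed: yes → false
  role ∈ {admin, auditor, owner, viewer}: owner is in the set → true
  request hour (0-23) ≤ 8: 6 ≤ 8 is true
  MFA completed: no → false
  department ∈ {eng, finance, legal, sales}: legal is in the set → true
  clearance level ≤ 5: 4 ≤ 5 is true
  session risk score ≥ 96: 74 ≥ 96 is false
  on corporate VPN: no → false
  request region ∈ {eu-west, us-east}: us-east is in the set → true
  account age ≥ 574 days: 2740 ≥ 574 is true
  source IP on allow-list: no → false
  resource owner approved: no → false
  request region ∈ {us-east, us-west}: us-east is in the set → true
  account age ≥ 1308 days: 2740 ≥ 1308 is true
  NOT source IP on allow-list: no → true
  department = hr: legal == hr is false
Combine:
[1.1] true → false = false
[1.2] true AND true = true
[1] false OR true = true
[2.2] exactly-one(true, true) = false
[2.3] false OR false = false
[2] false OR false OR false = false
[3.1.1] true AND true = true
[3.1.2] false OR false OR false = false
[3.1] true AND false = false
[3] NOT false = true
[4.1.1.1] true AND true = true
[4.1.1.2.1] true OR false = true
[4.1.1.2] NOT true = false
[4.1.1] true OR false = true
[4.1] NOT true = false
[4] NOT false = true
[root] true AND false AND true AND true = false
Overall: false → denied

Denied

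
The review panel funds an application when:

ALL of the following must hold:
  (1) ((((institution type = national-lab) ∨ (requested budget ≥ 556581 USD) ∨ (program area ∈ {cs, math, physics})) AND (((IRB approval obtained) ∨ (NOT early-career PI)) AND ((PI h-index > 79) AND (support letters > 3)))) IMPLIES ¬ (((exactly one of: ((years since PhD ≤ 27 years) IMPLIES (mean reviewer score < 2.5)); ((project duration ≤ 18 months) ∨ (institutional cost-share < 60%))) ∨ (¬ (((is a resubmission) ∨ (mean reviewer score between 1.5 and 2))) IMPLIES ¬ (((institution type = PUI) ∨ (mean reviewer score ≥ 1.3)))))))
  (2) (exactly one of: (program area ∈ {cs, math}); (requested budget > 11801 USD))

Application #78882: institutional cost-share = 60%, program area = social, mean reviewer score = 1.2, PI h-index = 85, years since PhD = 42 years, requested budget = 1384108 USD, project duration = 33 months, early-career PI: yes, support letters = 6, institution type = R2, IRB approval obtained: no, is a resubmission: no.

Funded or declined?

Funded

Atomic conditions:
  institution type = national-lab: R2 == national-lab is false
  requested budget ≥ 556581 USD: 1384108 ≥ 556581 is true
  program area ∈ {cs, math, physics}: social is not in the set → false
  IRB approval obtained: no → false
  NOT early-career PI: yes → false
  PI h-index > 79: 85 > 79 is true
  support letters > 3: 6 > 3 is true
  years since PhD ≤ 27 years: 42 ≤ 27 is false
  mean reviewer score < 2.5: 1.2 < 2.5 is true
  project duration ≤ 18 months: 33 ≤ 18 is false
  institutional cost-share < 60%: 60 < 60 is false
  is a resubmission: no → false
  mean reviewer score between 1.5 and 2: 1.2 in [1.5, 2] is false
  institution type = PUI: R2 == PUI is false
  mean reviewer score ≥ 1.3: 1.2 ≥ 1.3 is false
  program area ∈ {cs, math}: social is not in the set → false
  requested budget > 11801 USD: 1384108 > 11801 is true
Combine:
[1.1.1] false OR true OR false = true
[1.1.2.1] false OR false = false
[1.1.2.2] true AND true = true
[1.1.2] false AND true = false
[1.1] true AND false = false
[1.2.1.1.1] false → true (antecedent false ⇒ implication holds) = true
[1.2.1.1.2] false OR false = false
[1.2.1.1] exactly-one(true, false) = true
[1.2.1.2.1.1] false OR false = false
[1.2.1.2.1] NOT false = true
[1.2.1.2.2.1] false OR false = false
[1.2.1.2.2] NOT false = true
[1.2.1.2] true → true = true
[1.2.1] true OR true = true
[1.2] NOT true = false
[1] false → false (antecedent false ⇒ implication holds) = true
[2] exactly-one(false, true) = true
[root] true AND true = true
Overall: true → funded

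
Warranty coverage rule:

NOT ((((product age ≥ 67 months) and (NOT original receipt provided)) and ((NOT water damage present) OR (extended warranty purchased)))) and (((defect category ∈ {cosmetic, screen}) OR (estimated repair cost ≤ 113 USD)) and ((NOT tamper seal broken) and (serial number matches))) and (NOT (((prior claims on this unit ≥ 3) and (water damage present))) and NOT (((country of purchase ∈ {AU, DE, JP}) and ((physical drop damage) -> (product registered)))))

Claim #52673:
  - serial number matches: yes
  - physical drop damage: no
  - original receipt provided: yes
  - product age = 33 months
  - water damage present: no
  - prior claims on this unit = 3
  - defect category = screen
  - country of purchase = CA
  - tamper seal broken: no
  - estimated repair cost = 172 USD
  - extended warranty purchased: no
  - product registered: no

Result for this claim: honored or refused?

Honored

Atomic conditions:
  product age ≥ 67 months: 33 ≥ 67 is false
  NOT original receipt provided: yes → false
  NOT water damage present: no → true
  extended warranty purchased: no → false
  defect category ∈ {cosmetic, screen}: screen is in the set → true
  estimated repair cost ≤ 113 USD: 172 ≤ 113 is false
  NOT tamper seal broken: no → true
  serial number matches: yes → true
  prior claims on this unit ≥ 3: 3 ≥ 3 is true
  water damage present: no → false
  country of purchase ∈ {AU, DE, JP}: CA is not in the set → false
  physical drop damage: no → false
  product registered: no → false
Combine:
[1.1.1] false AND false = false
[1.1.2] true OR false = true
[1.1] false AND true = false
[1] NOT false = true
[2.1] true OR false = true
[2.2] true AND true = true
[2] true AND true = true
[3.1.1] true AND false = false
[3.1] NOT false = true
[3.2.1.2] false → false (antecedent false ⇒ implication holds) = true
[3.2.1] false AND true = false
[3.2] NOT false = true
[3] true AND true = true
[root] true AND true AND true = true
Overall: true → honored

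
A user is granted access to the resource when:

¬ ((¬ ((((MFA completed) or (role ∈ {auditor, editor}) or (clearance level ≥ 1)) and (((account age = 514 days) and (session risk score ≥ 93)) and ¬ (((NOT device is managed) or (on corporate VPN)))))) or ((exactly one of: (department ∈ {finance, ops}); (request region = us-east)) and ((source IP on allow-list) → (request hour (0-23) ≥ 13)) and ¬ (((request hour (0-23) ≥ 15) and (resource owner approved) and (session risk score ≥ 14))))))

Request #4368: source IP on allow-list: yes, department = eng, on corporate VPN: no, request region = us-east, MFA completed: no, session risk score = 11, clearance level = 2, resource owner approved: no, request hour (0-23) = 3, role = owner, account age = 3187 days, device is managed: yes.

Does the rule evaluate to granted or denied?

Atomic conditions:
  MFA completed: no → false
  role ∈ {auditor, editor}: owner is not in the set → false
  clearance level ≥ 1: 2 ≥ 1 is true
  account age = 514 days: 3187 == 514 is false
  session risk score ≥ 93: 11 ≥ 93 is false
  NOT device is managed: yes → false
  on corporate VPN: no → false
  department ∈ {finance, ops}: eng is not in the set → false
  request region = us-east: us-east == us-east is true
  source IP on allow-list: yes → true
  request hour (0-23) ≥ 13: 3 ≥ 13 is false
  request hour (0-23) ≥ 15: 3 ≥ 15 is false
  resource owner approved: no → false
  session risk score ≥ 14: 11 ≥ 14 is false
Combine:
[1.1.1.1] false OR false OR true = true
[1.1.1.2.1] false AND false = false
[1.1.1.2.2.1] false OR false = false
[1.1.1.2.2] NOT false = true
[1.1.1.2] false AND true = false
[1.1.1] true AND false = false
[1.1] NOT false = true
[1.2.1] exactly-one(false, true) = true
[1.2.2] true → false = false
[1.2.3.1] false AND false AND false = false
[1.2.3] NOT false = true
[1.2] true AND false AND true = false
[1] true OR false = true
[root] NOT true = false
Overall: false → denied

Denied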